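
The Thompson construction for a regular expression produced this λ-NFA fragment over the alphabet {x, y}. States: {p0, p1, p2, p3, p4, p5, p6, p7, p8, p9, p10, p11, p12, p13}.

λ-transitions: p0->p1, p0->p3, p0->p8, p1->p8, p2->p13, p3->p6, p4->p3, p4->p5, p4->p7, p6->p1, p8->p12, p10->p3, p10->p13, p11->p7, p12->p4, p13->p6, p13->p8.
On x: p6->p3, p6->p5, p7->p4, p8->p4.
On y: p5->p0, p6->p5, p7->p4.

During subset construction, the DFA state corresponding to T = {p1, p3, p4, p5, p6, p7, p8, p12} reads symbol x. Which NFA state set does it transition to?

p6 on x → {p3, p5}.
p7 on x → {p4}.
p8 on x → {p4}.
No x-transition from p1, p3, p4, p5, p12.
Union after reading x: {p3, p4, p5}.
Now take the λ-closure:
From p3 via λ: add p6.
From p4 via λ: add p7.
From p6 via λ: add p1.
From p1 via λ: add p8.
From p8 via λ: add p12.
No new states can be added; the closed set is {p1, p3, p4, p5, p6, p7, p8, p12}.

{p1, p3, p4, p5, p6, p7, p8, p12}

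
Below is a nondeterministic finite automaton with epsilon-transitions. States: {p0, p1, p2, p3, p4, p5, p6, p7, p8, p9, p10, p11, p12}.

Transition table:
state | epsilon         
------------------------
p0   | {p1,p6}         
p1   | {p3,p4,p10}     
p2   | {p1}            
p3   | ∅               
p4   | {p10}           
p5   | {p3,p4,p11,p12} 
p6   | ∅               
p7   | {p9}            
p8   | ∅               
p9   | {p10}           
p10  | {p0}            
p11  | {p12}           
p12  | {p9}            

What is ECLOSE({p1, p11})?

Start with {p1, p11}.
From p1 via epsilon: add p3, p4, p10.
From p11 via epsilon: add p12.
From p10 via epsilon: add p0.
From p12 via epsilon: add p9.
From p0 via epsilon: add p6.
No new states can be added; the closed set is {p0, p1, p3, p4, p6, p9, p10, p11, p12}.

{p0, p1, p3, p4, p6, p9, p10, p11, p12}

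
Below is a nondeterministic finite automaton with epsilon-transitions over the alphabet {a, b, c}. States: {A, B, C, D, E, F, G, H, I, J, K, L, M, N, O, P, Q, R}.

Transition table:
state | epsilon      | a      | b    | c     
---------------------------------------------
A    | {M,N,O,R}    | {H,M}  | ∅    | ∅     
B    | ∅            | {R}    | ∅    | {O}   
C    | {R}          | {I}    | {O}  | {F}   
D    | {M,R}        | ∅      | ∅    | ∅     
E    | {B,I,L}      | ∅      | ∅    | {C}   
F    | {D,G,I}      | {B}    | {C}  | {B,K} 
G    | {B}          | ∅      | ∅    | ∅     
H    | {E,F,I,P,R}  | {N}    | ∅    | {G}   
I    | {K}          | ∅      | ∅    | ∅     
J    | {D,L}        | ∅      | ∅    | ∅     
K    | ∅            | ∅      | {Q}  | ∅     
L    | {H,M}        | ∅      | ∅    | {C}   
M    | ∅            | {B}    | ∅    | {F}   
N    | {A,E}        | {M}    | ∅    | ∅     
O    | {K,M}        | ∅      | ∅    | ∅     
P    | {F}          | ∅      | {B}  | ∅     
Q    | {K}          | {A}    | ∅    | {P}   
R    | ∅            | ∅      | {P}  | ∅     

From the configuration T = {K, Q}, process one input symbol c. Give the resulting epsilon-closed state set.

{B, D, F, G, I, K, M, P, R}

Q on c → {P}.
No c-transition from K.
Union after reading c: {P}.
Now take the epsilon-closure:
From P via epsilon: add F.
From F via epsilon: add D, G, I.
From D via epsilon: add M, R.
From G via epsilon: add B.
From I via epsilon: add K.
No new states can be added; the closed set is {B, D, F, G, I, K, M, P, R}.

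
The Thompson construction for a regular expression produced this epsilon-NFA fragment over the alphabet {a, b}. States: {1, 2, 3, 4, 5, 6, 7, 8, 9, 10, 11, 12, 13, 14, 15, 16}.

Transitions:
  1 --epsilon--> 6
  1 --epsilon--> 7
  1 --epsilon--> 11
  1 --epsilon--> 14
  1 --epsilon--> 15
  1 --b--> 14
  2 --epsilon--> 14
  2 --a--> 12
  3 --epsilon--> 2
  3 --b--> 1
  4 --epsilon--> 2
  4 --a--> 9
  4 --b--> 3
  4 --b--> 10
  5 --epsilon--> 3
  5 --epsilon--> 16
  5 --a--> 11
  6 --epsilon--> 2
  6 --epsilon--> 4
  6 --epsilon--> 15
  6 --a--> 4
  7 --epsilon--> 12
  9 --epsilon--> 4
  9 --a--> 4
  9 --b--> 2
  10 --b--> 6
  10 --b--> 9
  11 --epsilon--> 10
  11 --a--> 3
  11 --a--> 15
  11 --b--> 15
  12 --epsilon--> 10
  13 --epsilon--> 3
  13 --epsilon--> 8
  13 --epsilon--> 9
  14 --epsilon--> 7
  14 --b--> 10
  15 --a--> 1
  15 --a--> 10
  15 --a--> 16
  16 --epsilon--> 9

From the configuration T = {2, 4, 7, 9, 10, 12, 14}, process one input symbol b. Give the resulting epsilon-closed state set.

{2, 3, 4, 6, 7, 9, 10, 12, 14, 15}

4 on b → {3, 10}.
9 on b → {2}.
10 on b → {6, 9}.
14 on b → {10}.
No b-transition from 2, 7, 12.
Union after reading b: {2, 3, 6, 9, 10}.
Now take the epsilon-closure:
From 2 via epsilon: add 14.
From 6 via epsilon: add 4, 15.
From 14 via epsilon: add 7.
From 7 via epsilon: add 12.
No new states can be added; the closed set is {2, 3, 4, 6, 7, 9, 10, 12, 14, 15}.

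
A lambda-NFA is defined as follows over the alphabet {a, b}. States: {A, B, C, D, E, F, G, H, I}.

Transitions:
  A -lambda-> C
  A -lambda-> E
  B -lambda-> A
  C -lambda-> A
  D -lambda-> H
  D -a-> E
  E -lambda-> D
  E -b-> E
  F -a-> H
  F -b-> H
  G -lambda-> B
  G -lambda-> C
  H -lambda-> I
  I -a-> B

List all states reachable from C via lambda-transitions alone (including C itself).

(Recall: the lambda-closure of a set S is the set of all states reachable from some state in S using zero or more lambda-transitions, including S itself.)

Start with {C}.
From C via lambda: add A.
From A via lambda: add E.
From E via lambda: add D.
From D via lambda: add H.
From H via lambda: add I.
No new states can be added; the closed set is {A, C, D, E, H, I}.

{A, C, D, E, H, I}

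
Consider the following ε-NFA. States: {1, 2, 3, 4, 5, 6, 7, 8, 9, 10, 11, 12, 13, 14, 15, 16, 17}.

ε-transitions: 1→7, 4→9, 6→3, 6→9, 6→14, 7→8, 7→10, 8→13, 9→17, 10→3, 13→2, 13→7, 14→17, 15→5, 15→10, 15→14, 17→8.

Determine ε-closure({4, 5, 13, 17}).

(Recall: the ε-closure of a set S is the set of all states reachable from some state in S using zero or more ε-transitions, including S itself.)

{2, 3, 4, 5, 7, 8, 9, 10, 13, 17}

Start with {4, 5, 13, 17}.
From 4 via ε: add 9.
From 13 via ε: add 2, 7.
From 17 via ε: add 8.
From 7 via ε: add 10.
From 10 via ε: add 3.
No new states can be added; the closed set is {2, 3, 4, 5, 7, 8, 9, 10, 13, 17}.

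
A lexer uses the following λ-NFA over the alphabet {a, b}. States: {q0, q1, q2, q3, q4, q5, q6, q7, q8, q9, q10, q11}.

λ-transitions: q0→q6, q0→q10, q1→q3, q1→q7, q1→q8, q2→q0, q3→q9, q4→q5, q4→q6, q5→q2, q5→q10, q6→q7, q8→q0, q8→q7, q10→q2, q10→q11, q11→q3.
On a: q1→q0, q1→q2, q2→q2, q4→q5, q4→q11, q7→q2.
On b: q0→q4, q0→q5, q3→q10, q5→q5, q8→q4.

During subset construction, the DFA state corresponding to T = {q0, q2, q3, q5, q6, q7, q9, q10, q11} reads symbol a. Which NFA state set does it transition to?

{q0, q2, q3, q6, q7, q9, q10, q11}

q2 on a → {q2}.
q7 on a → {q2}.
No a-transition from q0, q3, q5, q6, q9, q10, q11.
Union after reading a: {q2}.
Now take the λ-closure:
From q2 via λ: add q0.
From q0 via λ: add q6, q10.
From q6 via λ: add q7.
From q10 via λ: add q11.
From q11 via λ: add q3.
From q3 via λ: add q9.
No new states can be added; the closed set is {q0, q2, q3, q6, q7, q9, q10, q11}.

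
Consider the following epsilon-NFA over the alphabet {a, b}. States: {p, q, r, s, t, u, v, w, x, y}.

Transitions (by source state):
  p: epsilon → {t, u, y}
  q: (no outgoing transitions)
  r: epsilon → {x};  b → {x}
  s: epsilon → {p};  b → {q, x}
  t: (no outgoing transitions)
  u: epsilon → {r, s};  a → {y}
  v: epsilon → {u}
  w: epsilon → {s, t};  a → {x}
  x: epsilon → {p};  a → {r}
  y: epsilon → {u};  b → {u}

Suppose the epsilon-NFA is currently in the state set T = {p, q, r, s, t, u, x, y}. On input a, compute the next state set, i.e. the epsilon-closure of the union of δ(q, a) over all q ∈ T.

{p, r, s, t, u, x, y}

u on a → {y}.
x on a → {r}.
No a-transition from p, q, r, s, t, y.
Union after reading a: {r, y}.
Now take the epsilon-closure:
From r via epsilon: add x.
From y via epsilon: add u.
From u via epsilon: add s.
From x via epsilon: add p.
From p via epsilon: add t.
No new states can be added; the closed set is {p, r, s, t, u, x, y}.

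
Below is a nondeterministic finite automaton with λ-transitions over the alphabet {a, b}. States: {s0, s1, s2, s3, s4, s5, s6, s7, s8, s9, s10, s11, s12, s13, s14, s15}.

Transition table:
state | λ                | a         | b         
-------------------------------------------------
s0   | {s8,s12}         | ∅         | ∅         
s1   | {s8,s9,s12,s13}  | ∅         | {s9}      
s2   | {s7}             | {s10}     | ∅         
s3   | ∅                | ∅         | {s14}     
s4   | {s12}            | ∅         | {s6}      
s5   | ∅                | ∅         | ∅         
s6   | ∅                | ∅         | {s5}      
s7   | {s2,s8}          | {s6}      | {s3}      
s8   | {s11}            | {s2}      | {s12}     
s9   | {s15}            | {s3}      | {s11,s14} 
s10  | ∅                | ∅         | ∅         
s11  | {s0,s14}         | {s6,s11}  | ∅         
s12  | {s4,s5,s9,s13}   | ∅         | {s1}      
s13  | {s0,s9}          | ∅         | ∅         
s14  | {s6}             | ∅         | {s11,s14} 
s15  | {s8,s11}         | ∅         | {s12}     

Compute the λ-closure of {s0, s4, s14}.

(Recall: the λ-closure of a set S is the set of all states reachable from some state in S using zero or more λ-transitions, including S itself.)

{s0, s4, s5, s6, s8, s9, s11, s12, s13, s14, s15}

Start with {s0, s4, s14}.
From s0 via λ: add s8, s12.
From s14 via λ: add s6.
From s8 via λ: add s11.
From s12 via λ: add s5, s9, s13.
From s9 via λ: add s15.
No new states can be added; the closed set is {s0, s4, s5, s6, s8, s9, s11, s12, s13, s14, s15}.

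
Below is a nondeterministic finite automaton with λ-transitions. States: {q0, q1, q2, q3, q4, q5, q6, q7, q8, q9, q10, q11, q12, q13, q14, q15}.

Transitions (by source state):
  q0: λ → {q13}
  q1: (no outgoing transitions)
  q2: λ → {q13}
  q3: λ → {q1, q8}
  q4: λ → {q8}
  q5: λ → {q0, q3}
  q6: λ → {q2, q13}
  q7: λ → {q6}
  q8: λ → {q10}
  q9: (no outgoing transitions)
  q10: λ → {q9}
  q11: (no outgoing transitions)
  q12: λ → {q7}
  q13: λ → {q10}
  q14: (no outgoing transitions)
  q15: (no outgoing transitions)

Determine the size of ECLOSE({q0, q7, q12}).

Start with {q0, q7, q12}.
From q0 via λ: add q13.
From q7 via λ: add q6.
From q6 via λ: add q2.
From q13 via λ: add q10.
From q10 via λ: add q9.
λ-closure = {q0, q2, q6, q7, q9, q10, q12, q13}, which has 8 states.

8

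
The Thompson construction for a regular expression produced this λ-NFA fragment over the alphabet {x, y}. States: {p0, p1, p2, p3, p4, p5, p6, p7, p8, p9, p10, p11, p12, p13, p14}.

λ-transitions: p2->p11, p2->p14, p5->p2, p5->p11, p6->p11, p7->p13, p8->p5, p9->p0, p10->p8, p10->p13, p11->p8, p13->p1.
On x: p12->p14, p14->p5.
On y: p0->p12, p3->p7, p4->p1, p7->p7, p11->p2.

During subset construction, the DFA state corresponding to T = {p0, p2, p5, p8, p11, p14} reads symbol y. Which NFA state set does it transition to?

{p2, p5, p8, p11, p12, p14}

p0 on y → {p12}.
p11 on y → {p2}.
No y-transition from p2, p5, p8, p14.
Union after reading y: {p2, p12}.
Now take the λ-closure:
From p2 via λ: add p11, p14.
From p11 via λ: add p8.
From p8 via λ: add p5.
No new states can be added; the closed set is {p2, p5, p8, p11, p12, p14}.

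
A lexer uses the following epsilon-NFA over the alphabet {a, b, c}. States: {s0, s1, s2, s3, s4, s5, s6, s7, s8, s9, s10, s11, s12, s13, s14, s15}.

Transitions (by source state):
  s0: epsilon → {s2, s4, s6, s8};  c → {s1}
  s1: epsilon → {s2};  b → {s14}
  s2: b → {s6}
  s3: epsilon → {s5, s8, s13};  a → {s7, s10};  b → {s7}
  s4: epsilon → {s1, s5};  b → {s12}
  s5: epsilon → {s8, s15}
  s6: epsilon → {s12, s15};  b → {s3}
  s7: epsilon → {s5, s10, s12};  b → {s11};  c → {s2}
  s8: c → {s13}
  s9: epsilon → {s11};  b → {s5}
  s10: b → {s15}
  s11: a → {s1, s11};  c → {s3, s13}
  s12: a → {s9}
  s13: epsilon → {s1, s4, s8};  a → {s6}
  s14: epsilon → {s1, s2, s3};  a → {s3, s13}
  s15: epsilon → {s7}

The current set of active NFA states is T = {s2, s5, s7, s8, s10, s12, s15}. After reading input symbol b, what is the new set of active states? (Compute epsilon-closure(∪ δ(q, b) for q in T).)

{s5, s6, s7, s8, s10, s11, s12, s15}

s2 on b → {s6}.
s7 on b → {s11}.
s10 on b → {s15}.
No b-transition from s5, s8, s12, s15.
Union after reading b: {s6, s11, s15}.
Now take the epsilon-closure:
From s6 via epsilon: add s12.
From s15 via epsilon: add s7.
From s7 via epsilon: add s5, s10.
From s5 via epsilon: add s8.
No new states can be added; the closed set is {s5, s6, s7, s8, s10, s11, s12, s15}.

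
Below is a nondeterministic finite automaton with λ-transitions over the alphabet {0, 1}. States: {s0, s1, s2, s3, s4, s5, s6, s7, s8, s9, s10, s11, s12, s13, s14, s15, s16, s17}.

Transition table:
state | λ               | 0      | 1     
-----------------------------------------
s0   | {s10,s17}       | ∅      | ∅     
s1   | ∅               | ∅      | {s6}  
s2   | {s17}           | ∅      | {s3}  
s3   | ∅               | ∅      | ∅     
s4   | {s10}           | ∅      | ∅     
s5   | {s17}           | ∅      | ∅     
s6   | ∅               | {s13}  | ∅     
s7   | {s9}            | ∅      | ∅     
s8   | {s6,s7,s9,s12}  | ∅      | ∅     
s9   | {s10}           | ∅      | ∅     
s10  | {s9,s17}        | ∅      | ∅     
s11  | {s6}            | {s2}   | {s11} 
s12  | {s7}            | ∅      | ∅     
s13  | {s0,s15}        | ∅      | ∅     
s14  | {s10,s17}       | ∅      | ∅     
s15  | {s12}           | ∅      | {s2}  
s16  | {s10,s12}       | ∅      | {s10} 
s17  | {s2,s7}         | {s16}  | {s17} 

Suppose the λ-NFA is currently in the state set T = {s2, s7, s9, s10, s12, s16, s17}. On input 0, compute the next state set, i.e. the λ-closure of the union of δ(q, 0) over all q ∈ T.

{s2, s7, s9, s10, s12, s16, s17}

s17 on 0 → {s16}.
No 0-transition from s2, s7, s9, s10, s12, s16.
Union after reading 0: {s16}.
Now take the λ-closure:
From s16 via λ: add s10, s12.
From s10 via λ: add s9, s17.
From s12 via λ: add s7.
From s17 via λ: add s2.
No new states can be added; the closed set is {s2, s7, s9, s10, s12, s16, s17}.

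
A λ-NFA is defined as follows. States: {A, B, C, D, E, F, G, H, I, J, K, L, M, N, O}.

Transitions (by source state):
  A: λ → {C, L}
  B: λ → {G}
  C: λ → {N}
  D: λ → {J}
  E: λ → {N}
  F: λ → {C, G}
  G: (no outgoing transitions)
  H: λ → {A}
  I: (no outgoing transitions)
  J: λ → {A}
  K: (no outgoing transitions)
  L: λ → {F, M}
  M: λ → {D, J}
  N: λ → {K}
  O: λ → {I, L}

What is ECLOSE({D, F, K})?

{A, C, D, F, G, J, K, L, M, N}

Start with {D, F, K}.
From D via λ: add J.
From F via λ: add C, G.
From C via λ: add N.
From J via λ: add A.
From A via λ: add L.
From L via λ: add M.
No new states can be added; the closed set is {A, C, D, F, G, J, K, L, M, N}.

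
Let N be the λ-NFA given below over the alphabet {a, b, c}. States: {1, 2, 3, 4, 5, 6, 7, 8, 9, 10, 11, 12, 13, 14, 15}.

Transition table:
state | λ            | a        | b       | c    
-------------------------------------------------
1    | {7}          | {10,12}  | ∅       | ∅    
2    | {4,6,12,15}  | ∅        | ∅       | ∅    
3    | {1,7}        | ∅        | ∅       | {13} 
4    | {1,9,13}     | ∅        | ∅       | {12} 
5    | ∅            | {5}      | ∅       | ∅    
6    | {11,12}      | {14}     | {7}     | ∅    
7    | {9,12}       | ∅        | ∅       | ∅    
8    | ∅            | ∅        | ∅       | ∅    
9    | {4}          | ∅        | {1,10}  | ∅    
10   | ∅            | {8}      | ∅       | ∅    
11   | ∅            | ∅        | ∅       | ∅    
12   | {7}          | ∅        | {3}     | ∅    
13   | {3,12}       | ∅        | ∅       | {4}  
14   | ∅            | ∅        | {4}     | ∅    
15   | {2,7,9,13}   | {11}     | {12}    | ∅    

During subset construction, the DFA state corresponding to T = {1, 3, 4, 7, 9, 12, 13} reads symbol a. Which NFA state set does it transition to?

1 on a → {10, 12}.
No a-transition from 3, 4, 7, 9, 12, 13.
Union after reading a: {10, 12}.
Now take the λ-closure:
From 12 via λ: add 7.
From 7 via λ: add 9.
From 9 via λ: add 4.
From 4 via λ: add 1, 13.
From 13 via λ: add 3.
No new states can be added; the closed set is {1, 3, 4, 7, 9, 10, 12, 13}.

{1, 3, 4, 7, 9, 10, 12, 13}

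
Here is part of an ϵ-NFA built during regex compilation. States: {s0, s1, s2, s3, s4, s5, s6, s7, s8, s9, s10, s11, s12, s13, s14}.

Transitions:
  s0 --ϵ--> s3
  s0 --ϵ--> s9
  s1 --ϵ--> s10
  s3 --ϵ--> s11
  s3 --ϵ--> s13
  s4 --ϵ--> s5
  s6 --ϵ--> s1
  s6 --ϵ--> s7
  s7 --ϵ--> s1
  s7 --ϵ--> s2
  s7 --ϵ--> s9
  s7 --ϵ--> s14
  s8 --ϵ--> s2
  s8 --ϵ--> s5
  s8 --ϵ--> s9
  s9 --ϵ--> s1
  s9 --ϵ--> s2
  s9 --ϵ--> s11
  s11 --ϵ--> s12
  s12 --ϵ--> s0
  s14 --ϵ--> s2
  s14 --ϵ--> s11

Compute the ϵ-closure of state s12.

Start with {s12}.
From s12 via ϵ: add s0.
From s0 via ϵ: add s3, s9.
From s3 via ϵ: add s11, s13.
From s9 via ϵ: add s1, s2.
From s1 via ϵ: add s10.
No new states can be added; the closed set is {s0, s1, s2, s3, s9, s10, s11, s12, s13}.

{s0, s1, s2, s3, s9, s10, s11, s12, s13}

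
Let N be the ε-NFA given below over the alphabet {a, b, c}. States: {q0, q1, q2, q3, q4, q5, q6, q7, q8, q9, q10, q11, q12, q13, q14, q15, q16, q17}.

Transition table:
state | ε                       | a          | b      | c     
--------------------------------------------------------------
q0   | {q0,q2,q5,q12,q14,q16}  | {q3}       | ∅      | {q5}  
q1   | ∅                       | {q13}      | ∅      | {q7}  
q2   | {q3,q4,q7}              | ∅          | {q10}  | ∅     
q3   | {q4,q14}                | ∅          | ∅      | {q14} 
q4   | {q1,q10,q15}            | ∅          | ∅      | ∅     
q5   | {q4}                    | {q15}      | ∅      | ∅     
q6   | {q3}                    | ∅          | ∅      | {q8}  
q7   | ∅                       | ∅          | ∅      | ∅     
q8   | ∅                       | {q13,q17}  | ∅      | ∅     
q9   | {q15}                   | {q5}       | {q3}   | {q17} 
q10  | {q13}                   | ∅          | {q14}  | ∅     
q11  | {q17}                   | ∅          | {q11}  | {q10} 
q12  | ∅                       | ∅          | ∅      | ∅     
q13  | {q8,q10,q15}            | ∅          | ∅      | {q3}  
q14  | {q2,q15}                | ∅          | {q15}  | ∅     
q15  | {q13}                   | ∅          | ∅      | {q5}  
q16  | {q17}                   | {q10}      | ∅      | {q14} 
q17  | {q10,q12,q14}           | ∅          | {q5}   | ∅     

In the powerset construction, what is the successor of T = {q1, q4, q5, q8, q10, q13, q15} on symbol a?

q1 on a → {q13}.
q5 on a → {q15}.
q8 on a → {q13, q17}.
No a-transition from q4, q10, q13, q15.
Union after reading a: {q13, q15, q17}.
Now take the ε-closure:
From q13 via ε: add q8, q10.
From q17 via ε: add q12, q14.
From q14 via ε: add q2.
From q2 via ε: add q3, q4, q7.
From q4 via ε: add q1.
No new states can be added; the closed set is {q1, q2, q3, q4, q7, q8, q10, q12, q13, q14, q15, q17}.

{q1, q2, q3, q4, q7, q8, q10, q12, q13, q14, q15, q17}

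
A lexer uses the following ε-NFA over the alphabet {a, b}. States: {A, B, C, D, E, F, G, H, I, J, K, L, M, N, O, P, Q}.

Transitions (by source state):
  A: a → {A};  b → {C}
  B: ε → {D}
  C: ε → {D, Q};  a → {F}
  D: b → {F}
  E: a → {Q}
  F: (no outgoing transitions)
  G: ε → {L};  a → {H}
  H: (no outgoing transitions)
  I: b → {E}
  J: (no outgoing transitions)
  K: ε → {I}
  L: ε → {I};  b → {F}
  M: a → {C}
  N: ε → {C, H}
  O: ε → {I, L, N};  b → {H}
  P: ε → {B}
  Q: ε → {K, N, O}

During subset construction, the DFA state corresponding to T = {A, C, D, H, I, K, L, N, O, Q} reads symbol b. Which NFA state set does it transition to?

{C, D, E, F, H, I, K, L, N, O, Q}

A on b → {C}.
D on b → {F}.
I on b → {E}.
L on b → {F}.
O on b → {H}.
No b-transition from C, H, K, N, Q.
Union after reading b: {C, E, F, H}.
Now take the ε-closure:
From C via ε: add D, Q.
From Q via ε: add K, N, O.
From K via ε: add I.
From O via ε: add L.
No new states can be added; the closed set is {C, D, E, F, H, I, K, L, N, O, Q}.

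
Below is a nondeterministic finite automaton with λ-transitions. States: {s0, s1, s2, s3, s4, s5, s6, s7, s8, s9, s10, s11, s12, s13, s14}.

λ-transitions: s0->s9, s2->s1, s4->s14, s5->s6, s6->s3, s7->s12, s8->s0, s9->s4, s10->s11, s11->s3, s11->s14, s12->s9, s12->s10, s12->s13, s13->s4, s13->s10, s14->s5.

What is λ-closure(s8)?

Start with {s8}.
From s8 via λ: add s0.
From s0 via λ: add s9.
From s9 via λ: add s4.
From s4 via λ: add s14.
From s14 via λ: add s5.
From s5 via λ: add s6.
From s6 via λ: add s3.
No new states can be added; the closed set is {s0, s3, s4, s5, s6, s8, s9, s14}.

{s0, s3, s4, s5, s6, s8, s9, s14}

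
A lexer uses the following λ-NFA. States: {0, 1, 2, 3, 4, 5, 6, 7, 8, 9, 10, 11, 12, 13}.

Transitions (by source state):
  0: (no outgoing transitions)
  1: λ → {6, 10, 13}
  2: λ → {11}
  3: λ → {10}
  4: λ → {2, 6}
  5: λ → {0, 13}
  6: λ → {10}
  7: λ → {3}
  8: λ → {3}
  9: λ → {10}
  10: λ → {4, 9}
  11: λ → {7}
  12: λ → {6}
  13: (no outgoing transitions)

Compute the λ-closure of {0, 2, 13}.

{0, 2, 3, 4, 6, 7, 9, 10, 11, 13}

Start with {0, 2, 13}.
From 2 via λ: add 11.
From 11 via λ: add 7.
From 7 via λ: add 3.
From 3 via λ: add 10.
From 10 via λ: add 4, 9.
From 4 via λ: add 6.
No new states can be added; the closed set is {0, 2, 3, 4, 6, 7, 9, 10, 11, 13}.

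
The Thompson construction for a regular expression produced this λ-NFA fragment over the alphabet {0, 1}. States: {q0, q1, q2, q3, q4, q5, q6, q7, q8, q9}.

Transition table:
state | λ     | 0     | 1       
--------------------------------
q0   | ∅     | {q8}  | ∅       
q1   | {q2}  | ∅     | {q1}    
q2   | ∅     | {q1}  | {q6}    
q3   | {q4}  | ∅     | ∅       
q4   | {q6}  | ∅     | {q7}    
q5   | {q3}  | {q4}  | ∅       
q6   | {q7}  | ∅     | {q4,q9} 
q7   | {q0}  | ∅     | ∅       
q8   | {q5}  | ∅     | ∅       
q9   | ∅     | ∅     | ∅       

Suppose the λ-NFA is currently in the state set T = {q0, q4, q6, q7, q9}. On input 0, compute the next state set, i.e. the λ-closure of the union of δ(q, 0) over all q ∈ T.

q0 on 0 → {q8}.
No 0-transition from q4, q6, q7, q9.
Union after reading 0: {q8}.
Now take the λ-closure:
From q8 via λ: add q5.
From q5 via λ: add q3.
From q3 via λ: add q4.
From q4 via λ: add q6.
From q6 via λ: add q7.
From q7 via λ: add q0.
No new states can be added; the closed set is {q0, q3, q4, q5, q6, q7, q8}.

{q0, q3, q4, q5, q6, q7, q8}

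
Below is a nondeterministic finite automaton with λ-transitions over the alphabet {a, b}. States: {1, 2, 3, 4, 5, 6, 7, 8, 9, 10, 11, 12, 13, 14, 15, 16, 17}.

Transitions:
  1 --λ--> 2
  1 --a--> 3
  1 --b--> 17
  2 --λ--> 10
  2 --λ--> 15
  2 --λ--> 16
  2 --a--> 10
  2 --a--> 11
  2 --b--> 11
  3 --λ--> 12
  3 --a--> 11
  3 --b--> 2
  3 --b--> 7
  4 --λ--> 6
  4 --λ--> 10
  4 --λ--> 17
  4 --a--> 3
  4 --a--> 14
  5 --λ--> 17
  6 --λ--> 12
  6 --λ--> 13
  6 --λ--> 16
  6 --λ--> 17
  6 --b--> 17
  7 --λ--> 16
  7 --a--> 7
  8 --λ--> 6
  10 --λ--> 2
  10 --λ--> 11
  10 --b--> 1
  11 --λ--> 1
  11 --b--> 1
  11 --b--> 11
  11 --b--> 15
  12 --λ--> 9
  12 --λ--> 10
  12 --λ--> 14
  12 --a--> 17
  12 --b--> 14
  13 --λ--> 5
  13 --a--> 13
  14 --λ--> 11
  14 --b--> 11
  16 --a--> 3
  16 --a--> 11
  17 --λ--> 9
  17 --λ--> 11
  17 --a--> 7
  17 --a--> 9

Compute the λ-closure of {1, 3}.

Start with {1, 3}.
From 1 via λ: add 2.
From 3 via λ: add 12.
From 2 via λ: add 10, 15, 16.
From 12 via λ: add 9, 14.
From 10 via λ: add 11.
No new states can be added; the closed set is {1, 2, 3, 9, 10, 11, 12, 14, 15, 16}.

{1, 2, 3, 9, 10, 11, 12, 14, 15, 16}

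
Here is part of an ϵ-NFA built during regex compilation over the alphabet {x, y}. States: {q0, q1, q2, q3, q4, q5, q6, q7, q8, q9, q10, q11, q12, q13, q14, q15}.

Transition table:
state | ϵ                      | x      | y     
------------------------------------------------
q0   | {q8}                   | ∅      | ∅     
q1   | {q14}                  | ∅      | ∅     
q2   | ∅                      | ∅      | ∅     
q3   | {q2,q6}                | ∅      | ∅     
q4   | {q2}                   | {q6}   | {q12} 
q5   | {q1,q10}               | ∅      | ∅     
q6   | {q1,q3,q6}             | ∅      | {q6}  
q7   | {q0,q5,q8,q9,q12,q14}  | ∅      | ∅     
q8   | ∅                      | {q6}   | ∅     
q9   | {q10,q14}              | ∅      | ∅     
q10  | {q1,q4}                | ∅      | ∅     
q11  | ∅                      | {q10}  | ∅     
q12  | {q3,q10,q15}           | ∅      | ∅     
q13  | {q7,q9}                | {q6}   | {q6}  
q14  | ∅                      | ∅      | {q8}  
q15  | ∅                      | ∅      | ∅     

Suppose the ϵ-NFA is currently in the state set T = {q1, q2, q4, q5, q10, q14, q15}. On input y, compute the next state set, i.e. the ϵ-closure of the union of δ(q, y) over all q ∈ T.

q4 on y → {q12}.
q14 on y → {q8}.
No y-transition from q1, q2, q5, q10, q15.
Union after reading y: {q8, q12}.
Now take the ϵ-closure:
From q12 via ϵ: add q3, q10, q15.
From q3 via ϵ: add q2, q6.
From q10 via ϵ: add q1, q4.
From q1 via ϵ: add q14.
No new states can be added; the closed set is {q1, q2, q3, q4, q6, q8, q10, q12, q14, q15}.

{q1, q2, q3, q4, q6, q8, q10, q12, q14, q15}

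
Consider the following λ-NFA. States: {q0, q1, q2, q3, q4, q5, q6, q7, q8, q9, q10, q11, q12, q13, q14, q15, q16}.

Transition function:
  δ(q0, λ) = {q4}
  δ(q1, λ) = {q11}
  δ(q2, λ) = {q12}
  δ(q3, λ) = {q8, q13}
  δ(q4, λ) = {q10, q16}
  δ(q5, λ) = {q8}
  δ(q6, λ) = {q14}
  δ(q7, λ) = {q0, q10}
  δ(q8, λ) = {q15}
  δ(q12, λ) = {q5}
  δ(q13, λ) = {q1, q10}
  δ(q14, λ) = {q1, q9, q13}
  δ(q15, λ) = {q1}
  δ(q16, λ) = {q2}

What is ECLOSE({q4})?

{q1, q2, q4, q5, q8, q10, q11, q12, q15, q16}

Start with {q4}.
From q4 via λ: add q10, q16.
From q16 via λ: add q2.
From q2 via λ: add q12.
From q12 via λ: add q5.
From q5 via λ: add q8.
From q8 via λ: add q15.
From q15 via λ: add q1.
From q1 via λ: add q11.
No new states can be added; the closed set is {q1, q2, q4, q5, q8, q10, q11, q12, q15, q16}.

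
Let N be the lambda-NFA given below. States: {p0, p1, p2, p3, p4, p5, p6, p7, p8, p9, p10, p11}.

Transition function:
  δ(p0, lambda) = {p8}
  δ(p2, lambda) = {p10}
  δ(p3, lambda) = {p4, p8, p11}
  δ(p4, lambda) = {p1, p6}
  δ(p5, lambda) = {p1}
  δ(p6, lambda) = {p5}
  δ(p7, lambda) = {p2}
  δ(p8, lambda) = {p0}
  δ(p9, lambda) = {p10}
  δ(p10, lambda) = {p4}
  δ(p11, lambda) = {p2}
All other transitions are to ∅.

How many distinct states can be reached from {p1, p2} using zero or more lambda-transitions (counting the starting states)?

6

Start with {p1, p2}.
From p2 via lambda: add p10.
From p10 via lambda: add p4.
From p4 via lambda: add p6.
From p6 via lambda: add p5.
lambda-closure = {p1, p2, p4, p5, p6, p10}, which has 6 states.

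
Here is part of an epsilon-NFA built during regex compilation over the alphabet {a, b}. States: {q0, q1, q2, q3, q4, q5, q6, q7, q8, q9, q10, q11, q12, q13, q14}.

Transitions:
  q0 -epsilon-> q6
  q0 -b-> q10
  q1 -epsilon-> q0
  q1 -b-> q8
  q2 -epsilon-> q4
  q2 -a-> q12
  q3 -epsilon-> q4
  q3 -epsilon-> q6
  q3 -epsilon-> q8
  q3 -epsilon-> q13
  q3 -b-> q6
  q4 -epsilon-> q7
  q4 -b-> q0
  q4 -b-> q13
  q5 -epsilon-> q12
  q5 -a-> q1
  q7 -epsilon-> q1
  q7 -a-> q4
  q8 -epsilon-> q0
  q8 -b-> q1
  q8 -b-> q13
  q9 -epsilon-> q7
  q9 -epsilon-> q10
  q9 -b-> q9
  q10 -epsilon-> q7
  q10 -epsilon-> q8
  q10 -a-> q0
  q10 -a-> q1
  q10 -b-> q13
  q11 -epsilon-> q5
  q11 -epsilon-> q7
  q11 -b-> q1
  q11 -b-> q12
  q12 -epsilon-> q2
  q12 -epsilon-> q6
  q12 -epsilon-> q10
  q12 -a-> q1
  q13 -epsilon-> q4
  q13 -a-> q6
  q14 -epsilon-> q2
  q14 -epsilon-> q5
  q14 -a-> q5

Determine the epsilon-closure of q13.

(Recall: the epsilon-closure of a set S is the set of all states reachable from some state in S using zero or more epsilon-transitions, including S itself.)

Start with {q13}.
From q13 via epsilon: add q4.
From q4 via epsilon: add q7.
From q7 via epsilon: add q1.
From q1 via epsilon: add q0.
From q0 via epsilon: add q6.
No new states can be added; the closed set is {q0, q1, q4, q6, q7, q13}.

{q0, q1, q4, q6, q7, q13}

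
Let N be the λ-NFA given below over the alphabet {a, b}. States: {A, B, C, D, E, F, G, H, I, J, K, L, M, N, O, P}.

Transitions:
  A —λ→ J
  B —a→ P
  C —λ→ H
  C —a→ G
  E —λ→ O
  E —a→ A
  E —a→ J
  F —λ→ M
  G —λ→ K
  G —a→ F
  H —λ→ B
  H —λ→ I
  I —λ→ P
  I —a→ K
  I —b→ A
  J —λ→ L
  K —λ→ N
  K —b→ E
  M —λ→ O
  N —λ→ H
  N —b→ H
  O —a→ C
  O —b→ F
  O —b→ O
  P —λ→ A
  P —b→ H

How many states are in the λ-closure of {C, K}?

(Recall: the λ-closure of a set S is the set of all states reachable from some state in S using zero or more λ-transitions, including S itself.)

Start with {C, K}.
From C via λ: add H.
From K via λ: add N.
From H via λ: add B, I.
From I via λ: add P.
From P via λ: add A.
From A via λ: add J.
From J via λ: add L.
λ-closure = {A, B, C, H, I, J, K, L, N, P}, which has 10 states.

10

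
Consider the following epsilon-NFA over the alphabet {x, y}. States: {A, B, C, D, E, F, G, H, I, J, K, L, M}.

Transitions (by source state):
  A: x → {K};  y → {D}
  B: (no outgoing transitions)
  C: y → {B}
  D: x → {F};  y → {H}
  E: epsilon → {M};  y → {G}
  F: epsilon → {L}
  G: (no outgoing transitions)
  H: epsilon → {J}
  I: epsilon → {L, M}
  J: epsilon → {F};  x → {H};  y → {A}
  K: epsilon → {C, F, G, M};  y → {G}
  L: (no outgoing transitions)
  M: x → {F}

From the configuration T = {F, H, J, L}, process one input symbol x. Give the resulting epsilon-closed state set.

{F, H, J, L}

J on x → {H}.
No x-transition from F, H, L.
Union after reading x: {H}.
Now take the epsilon-closure:
From H via epsilon: add J.
From J via epsilon: add F.
From F via epsilon: add L.
No new states can be added; the closed set is {F, H, J, L}.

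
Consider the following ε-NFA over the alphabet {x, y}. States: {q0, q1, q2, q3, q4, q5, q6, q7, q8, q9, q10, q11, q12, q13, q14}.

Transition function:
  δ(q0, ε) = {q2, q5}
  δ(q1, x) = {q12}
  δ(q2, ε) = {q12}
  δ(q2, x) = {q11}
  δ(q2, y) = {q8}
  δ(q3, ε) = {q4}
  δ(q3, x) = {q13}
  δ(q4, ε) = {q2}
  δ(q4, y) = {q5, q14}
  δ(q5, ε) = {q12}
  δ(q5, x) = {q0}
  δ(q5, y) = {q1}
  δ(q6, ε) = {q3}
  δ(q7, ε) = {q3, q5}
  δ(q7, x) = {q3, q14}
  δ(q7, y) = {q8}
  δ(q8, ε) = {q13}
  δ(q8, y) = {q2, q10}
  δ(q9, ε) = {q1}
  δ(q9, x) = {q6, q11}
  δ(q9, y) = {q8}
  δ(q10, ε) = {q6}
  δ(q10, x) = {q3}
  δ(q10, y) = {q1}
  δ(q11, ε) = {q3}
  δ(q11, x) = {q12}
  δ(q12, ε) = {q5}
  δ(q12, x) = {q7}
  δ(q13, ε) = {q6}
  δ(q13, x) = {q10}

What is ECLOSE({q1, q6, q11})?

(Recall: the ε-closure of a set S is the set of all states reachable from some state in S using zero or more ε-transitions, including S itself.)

{q1, q2, q3, q4, q5, q6, q11, q12}

Start with {q1, q6, q11}.
From q6 via ε: add q3.
From q3 via ε: add q4.
From q4 via ε: add q2.
From q2 via ε: add q12.
From q12 via ε: add q5.
No new states can be added; the closed set is {q1, q2, q3, q4, q5, q6, q11, q12}.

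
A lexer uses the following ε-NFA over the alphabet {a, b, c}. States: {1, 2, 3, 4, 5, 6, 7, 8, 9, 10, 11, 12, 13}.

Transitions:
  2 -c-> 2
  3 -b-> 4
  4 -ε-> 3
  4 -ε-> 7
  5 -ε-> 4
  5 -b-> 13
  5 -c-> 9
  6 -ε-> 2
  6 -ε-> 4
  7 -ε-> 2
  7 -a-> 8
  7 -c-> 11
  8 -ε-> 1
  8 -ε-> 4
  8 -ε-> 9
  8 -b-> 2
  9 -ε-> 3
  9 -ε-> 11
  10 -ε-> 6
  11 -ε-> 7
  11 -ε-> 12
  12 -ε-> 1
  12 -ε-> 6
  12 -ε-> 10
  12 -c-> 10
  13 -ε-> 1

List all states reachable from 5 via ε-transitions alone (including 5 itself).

Start with {5}.
From 5 via ε: add 4.
From 4 via ε: add 3, 7.
From 7 via ε: add 2.
No new states can be added; the closed set is {2, 3, 4, 5, 7}.

{2, 3, 4, 5, 7}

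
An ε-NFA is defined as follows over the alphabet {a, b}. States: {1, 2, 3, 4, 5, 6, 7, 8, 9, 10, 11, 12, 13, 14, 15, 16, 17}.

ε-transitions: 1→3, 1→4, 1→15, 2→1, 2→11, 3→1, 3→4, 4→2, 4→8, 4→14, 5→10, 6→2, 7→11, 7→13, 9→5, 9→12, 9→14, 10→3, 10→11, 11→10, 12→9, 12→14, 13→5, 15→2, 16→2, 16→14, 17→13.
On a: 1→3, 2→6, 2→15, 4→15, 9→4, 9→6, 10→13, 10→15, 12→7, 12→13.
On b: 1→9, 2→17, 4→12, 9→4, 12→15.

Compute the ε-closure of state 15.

{1, 2, 3, 4, 8, 10, 11, 14, 15}

Start with {15}.
From 15 via ε: add 2.
From 2 via ε: add 1, 11.
From 1 via ε: add 3, 4.
From 11 via ε: add 10.
From 4 via ε: add 8, 14.
No new states can be added; the closed set is {1, 2, 3, 4, 8, 10, 11, 14, 15}.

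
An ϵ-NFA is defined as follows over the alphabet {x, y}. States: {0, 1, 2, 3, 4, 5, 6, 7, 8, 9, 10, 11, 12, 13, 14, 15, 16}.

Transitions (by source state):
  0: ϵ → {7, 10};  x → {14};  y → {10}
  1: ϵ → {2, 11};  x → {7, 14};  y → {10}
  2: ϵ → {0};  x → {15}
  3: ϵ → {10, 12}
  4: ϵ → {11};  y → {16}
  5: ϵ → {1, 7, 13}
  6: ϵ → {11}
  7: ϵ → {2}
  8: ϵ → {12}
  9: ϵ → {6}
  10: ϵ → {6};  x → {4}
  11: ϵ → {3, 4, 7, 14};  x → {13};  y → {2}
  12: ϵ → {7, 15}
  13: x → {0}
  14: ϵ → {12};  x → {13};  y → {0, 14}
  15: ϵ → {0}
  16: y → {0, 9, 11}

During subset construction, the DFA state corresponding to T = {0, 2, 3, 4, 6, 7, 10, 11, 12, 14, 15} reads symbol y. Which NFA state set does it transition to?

0 on y → {10}.
4 on y → {16}.
11 on y → {2}.
14 on y → {0, 14}.
No y-transition from 2, 3, 6, 7, 10, 12, 15.
Union after reading y: {0, 2, 10, 14, 16}.
Now take the ϵ-closure:
From 0 via ϵ: add 7.
From 10 via ϵ: add 6.
From 14 via ϵ: add 12.
From 6 via ϵ: add 11.
From 12 via ϵ: add 15.
From 11 via ϵ: add 3, 4.
No new states can be added; the closed set is {0, 2, 3, 4, 6, 7, 10, 11, 12, 14, 15, 16}.

{0, 2, 3, 4, 6, 7, 10, 11, 12, 14, 15, 16}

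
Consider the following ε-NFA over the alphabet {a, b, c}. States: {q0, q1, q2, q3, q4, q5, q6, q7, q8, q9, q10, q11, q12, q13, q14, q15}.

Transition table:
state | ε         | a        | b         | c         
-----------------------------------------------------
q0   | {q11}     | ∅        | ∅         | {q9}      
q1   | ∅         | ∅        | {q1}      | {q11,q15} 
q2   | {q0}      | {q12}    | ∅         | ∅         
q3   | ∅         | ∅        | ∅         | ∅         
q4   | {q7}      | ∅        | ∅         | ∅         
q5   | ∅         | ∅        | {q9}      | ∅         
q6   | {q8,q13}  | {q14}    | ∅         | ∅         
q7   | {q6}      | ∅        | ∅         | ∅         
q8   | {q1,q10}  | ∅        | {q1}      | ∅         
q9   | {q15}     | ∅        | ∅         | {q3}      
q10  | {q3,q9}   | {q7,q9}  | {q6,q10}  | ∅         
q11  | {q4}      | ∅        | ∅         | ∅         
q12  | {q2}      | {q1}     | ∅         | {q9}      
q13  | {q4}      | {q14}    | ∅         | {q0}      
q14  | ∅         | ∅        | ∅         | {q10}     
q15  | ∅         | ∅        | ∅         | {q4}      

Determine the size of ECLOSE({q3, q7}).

10

Start with {q3, q7}.
From q7 via ε: add q6.
From q6 via ε: add q8, q13.
From q8 via ε: add q1, q10.
From q13 via ε: add q4.
From q10 via ε: add q9.
From q9 via ε: add q15.
ε-closure = {q1, q3, q4, q6, q7, q8, q9, q10, q13, q15}, which has 10 states.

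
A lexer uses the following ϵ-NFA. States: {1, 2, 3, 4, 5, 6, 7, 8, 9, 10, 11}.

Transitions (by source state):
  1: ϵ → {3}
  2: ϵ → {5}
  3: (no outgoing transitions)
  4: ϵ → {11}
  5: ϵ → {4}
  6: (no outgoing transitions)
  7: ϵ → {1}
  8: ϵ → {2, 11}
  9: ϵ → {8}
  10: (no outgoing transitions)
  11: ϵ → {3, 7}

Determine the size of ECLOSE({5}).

6

Start with {5}.
From 5 via ϵ: add 4.
From 4 via ϵ: add 11.
From 11 via ϵ: add 3, 7.
From 7 via ϵ: add 1.
ϵ-closure = {1, 3, 4, 5, 7, 11}, which has 6 states.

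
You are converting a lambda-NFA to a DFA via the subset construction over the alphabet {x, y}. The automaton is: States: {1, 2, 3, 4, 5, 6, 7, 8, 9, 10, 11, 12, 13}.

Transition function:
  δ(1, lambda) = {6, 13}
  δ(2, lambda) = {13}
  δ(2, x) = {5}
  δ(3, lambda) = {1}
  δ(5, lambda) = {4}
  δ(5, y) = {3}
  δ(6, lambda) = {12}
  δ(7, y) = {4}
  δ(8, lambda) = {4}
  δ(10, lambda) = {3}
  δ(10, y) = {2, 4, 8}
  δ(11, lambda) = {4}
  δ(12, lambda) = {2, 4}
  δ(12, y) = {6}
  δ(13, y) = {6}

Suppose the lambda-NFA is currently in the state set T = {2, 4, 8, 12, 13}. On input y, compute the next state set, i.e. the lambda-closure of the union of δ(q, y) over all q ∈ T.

12 on y → {6}.
13 on y → {6}.
No y-transition from 2, 4, 8.
Union after reading y: {6}.
Now take the lambda-closure:
From 6 via lambda: add 12.
From 12 via lambda: add 2, 4.
From 2 via lambda: add 13.
No new states can be added; the closed set is {2, 4, 6, 12, 13}.

{2, 4, 6, 12, 13}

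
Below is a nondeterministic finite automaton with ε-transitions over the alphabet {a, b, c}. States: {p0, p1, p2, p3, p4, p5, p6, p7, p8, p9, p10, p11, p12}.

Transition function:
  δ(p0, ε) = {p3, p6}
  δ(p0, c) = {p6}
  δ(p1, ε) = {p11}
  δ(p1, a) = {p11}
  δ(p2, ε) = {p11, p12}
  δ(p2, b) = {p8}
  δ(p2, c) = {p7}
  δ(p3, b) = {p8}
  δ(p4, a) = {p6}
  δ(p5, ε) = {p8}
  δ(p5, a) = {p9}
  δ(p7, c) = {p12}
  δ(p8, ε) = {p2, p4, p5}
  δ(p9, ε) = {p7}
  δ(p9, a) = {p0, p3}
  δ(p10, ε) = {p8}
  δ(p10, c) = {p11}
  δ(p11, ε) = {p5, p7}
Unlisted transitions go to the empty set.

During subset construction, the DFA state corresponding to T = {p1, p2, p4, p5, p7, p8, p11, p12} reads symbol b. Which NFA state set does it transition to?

p2 on b → {p8}.
No b-transition from p1, p4, p5, p7, p8, p11, p12.
Union after reading b: {p8}.
Now take the ε-closure:
From p8 via ε: add p2, p4, p5.
From p2 via ε: add p11, p12.
From p11 via ε: add p7.
No new states can be added; the closed set is {p2, p4, p5, p7, p8, p11, p12}.

{p2, p4, p5, p7, p8, p11, p12}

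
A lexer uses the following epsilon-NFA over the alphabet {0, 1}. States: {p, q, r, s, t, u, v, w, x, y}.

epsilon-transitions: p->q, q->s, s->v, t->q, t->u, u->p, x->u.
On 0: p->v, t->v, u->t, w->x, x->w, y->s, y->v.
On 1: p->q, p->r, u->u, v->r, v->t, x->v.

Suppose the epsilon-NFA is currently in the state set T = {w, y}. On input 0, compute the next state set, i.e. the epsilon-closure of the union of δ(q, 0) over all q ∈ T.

{p, q, s, u, v, x}

w on 0 → {x}.
y on 0 → {s, v}.
Union after reading 0: {s, v, x}.
Now take the epsilon-closure:
From x via epsilon: add u.
From u via epsilon: add p.
From p via epsilon: add q.
No new states can be added; the closed set is {p, q, s, u, v, x}.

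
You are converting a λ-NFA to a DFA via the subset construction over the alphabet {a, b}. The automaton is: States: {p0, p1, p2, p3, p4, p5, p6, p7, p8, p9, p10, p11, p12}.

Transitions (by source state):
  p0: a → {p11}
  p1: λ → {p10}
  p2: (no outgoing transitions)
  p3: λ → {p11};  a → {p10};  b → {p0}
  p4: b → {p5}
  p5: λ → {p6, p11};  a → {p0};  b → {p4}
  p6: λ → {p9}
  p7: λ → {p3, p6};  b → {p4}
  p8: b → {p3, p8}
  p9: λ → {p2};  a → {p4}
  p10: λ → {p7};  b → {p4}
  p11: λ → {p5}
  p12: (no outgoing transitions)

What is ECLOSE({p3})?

Start with {p3}.
From p3 via λ: add p11.
From p11 via λ: add p5.
From p5 via λ: add p6.
From p6 via λ: add p9.
From p9 via λ: add p2.
No new states can be added; the closed set is {p2, p3, p5, p6, p9, p11}.

{p2, p3, p5, p6, p9, p11}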